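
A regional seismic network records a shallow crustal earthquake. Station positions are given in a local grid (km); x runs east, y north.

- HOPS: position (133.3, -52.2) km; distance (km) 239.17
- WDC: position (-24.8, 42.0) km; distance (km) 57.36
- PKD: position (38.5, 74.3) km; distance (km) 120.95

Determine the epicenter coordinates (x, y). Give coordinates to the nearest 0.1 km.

Circle about each station: (x − 133.3)² + (y + 52.2)² = 239.17²; (x + 24.8)² + (y − 42.0)² = 57.36²; (x − 38.5)² + (y − 74.3)² = 120.95².
Subtracting pairs of circle equations eliminates x²+y² and gives linear equations (the radical axes):
-316.2 x + 188.4 y = 35797.43
-189.6 x + 253.0 y = 29082.40
Solving the 2×2 system: x ≈ -80.8, y ≈ 54.4 km.

(-80.8, 54.4)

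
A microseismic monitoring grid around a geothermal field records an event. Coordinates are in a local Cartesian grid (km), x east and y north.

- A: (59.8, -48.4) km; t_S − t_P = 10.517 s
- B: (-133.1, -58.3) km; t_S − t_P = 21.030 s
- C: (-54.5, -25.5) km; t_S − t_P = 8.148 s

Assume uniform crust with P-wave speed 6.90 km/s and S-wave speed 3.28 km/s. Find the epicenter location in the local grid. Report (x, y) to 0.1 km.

x ≈ -4.1 km, y ≈ -32.9 km

Distance from S−P lag: d = Δt · v_P v_S / (v_P − v_S) = Δt · (6.90·3.28)/(6.90−3.28) ≈ 6.2519·Δt.
So d_A = 65.75, d_B = 131.48, d_C = 50.94 km.
Circle about each station: (x − 59.8)² + (y + 48.4)² = 65.75²; (x + 133.1)² + (y + 58.3)² = 131.48²; (x + 54.5)² + (y + 25.5)² = 50.94².
Subtracting the A equation from the B and C equations removes the quadratic terms:
-385.8 x − 19.8 y = 2231.97
-228.6 x + 45.8 y = -569.92
Solving the 2×2 system: x ≈ -4.1, y ≈ -32.9 km.
Check against A (with the unrounded x, y): √((x − 59.8)²+(y + 48.4)²) = 65.75 ≈ 65.75 km. ✓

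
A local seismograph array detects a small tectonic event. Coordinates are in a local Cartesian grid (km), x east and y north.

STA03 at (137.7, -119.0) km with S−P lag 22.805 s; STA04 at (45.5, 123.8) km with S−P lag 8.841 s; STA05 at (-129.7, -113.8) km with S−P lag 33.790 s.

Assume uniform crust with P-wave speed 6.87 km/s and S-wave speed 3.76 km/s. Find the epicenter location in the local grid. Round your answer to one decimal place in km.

87.7 km east, 63.7 km north

Distance from S−P lag: d = Δt · v_P v_S / (v_P − v_S) = Δt · (6.87·3.76)/(6.87−3.76) ≈ 8.3059·Δt.
So d_STA03 = 189.41, d_STA04 = 73.43, d_STA05 = 280.65 km.
Circle about each station: (x − 137.7)² + (y + 119.0)² = 189.41²; (x − 45.5)² + (y − 123.8)² = 73.43²; (x + 129.7)² + (y + 113.8)² = 280.65².
Subtracting the STA03 equation from the STA04 and STA05 equations removes the quadratic terms:
-184.4 x + 485.6 y = 14758.58
-534.8 x + 10.4 y = -46238.03
Solving the 2×2 system: x ≈ 87.7, y ≈ 63.7 km.
Check against STA03 (with the unrounded x, y): √((x − 137.7)²+(y + 119.0)²) = 189.41 ≈ 189.41 km. ✓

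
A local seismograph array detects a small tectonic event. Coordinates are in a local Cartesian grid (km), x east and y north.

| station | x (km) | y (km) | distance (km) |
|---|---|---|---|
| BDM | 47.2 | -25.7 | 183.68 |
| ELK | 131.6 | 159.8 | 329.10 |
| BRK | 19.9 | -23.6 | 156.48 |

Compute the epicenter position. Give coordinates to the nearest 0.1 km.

x ≈ -136.4 km, y ≈ -31.2 km

Circle about each station: (x − 47.2)² + (y + 25.7)² = 183.68²; (x − 131.6)² + (y − 159.8)² = 329.10²; (x − 19.9)² + (y + 23.6)² = 156.48².
Subtracting the BDM equation from the ELK and BRK equations removes the quadratic terms:
168.8 x + 371.0 y = -34602.20
-54.6 x + 4.2 y = 7316.99
Solving the 2×2 system: x ≈ -136.4, y ≈ -31.2 km.
Check against BDM (with the unrounded x, y): √((x − 47.2)²+(y + 25.7)²) = 183.69 ≈ 183.68 km. ✓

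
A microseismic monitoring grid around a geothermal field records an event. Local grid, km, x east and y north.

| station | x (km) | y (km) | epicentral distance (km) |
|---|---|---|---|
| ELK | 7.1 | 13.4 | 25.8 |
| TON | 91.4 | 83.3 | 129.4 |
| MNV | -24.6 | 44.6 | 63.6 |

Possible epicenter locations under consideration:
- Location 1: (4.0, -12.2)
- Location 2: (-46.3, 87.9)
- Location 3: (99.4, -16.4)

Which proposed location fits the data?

For each candidate, compare |candidate − station| to the reported distance:
Location 1: residuals ELK 0.0, TON 0.1, MNV 0.0 → max 0.1 km
Location 2: residuals ELK 65.9, TON 8.4, MNV 15.2 → max 65.9 km
Location 3: residuals ELK 71.2, TON 29.4, MNV 74.6 → max 74.6 km
Only Location 1 has all residuals ≈ 0.

Location 1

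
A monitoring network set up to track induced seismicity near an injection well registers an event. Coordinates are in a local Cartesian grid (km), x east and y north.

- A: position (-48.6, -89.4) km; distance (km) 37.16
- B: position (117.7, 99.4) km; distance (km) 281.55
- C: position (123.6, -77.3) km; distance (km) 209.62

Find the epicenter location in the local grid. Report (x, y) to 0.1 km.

(-85.2, -95.8)

Circle about each station: (x + 48.6)² + (y + 89.4)² = 37.16²; (x − 117.7)² + (y − 99.4)² = 281.55²; (x − 123.6)² + (y + 77.3)² = 209.62².
Subtracting the A equation from the B and C equations removes the quadratic terms:
332.6 x + 377.6 y = -64510.21
344.4 x + 24.2 y = -31661.75
Solving the 2×2 system: x ≈ -85.2, y ≈ -95.8 km.
Check against A (with the unrounded x, y): √((x + 48.6)²+(y + 89.4)²) = 37.16 ≈ 37.16 km. ✓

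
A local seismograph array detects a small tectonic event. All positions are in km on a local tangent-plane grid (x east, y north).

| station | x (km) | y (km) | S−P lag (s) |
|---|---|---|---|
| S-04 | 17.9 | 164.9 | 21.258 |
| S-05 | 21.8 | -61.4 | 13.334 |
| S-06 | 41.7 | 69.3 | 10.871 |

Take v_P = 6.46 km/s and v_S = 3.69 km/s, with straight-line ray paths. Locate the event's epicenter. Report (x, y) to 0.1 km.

Distance from S−P lag: d = Δt · v_P v_S / (v_P − v_S) = Δt · (6.46·3.69)/(6.46−3.69) ≈ 8.6056·Δt.
So d_S-04 = 182.94, d_S-05 = 114.75, d_S-06 = 93.55 km.
Circle about each station: (x − 17.9)² + (y − 164.9)² = 182.94²; (x − 21.8)² + (y + 61.4)² = 114.75²; (x − 41.7)² + (y − 69.3)² = 93.55².
Subtracting the S-04 equation from the S-05 and S-06 equations removes the quadratic terms:
7.8 x − 452.6 y = -2967.74
47.6 x − 191.2 y = 3744.40
Solving the 2×2 system: x ≈ 112.8, y ≈ 8.5 km.

112.8 km east, 8.5 km north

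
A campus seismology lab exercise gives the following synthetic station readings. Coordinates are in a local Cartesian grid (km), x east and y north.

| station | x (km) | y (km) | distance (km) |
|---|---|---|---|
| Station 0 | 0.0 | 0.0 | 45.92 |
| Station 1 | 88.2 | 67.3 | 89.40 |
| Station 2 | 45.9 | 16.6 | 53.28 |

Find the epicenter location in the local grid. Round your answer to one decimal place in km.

Circle about each station: x² + y² = 45.92²; (x − 88.2)² + (y − 67.3)² = 89.40²; (x − 45.9)² + (y − 16.6)² = 53.28².
Subtracting the Station 0 equation from the Station 1 and Station 2 equations removes the quadratic terms:
176.4 x + 134.6 y = 6424.82
91.8 x + 33.2 y = 1652.26
Solving the 2×2 system: x ≈ 1.4, y ≈ 45.9 km.
Check against Station 0 (with the unrounded x, y): √(x²+y²) = 45.92 ≈ 45.92 km. ✓

x ≈ 1.4 km, y ≈ 45.9 km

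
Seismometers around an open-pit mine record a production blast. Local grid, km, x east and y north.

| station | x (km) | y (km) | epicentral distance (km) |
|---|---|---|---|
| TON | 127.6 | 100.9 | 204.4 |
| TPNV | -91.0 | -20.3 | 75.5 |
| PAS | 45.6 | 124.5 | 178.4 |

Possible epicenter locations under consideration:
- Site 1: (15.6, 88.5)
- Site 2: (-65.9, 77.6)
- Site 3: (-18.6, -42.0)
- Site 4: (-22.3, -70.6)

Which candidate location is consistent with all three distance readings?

Site 3

For each candidate, compare |candidate − station| to the reported distance:
Site 1: residuals TON 91.7, TPNV 76.8, PAS 131.5 → max 131.5 km
Site 2: residuals TON 9.5, TPNV 25.6, PAS 57.4 → max 57.4 km
Site 3: residuals TON 0.0, TPNV 0.1, PAS 0.0 → max 0.1 km
Site 4: residuals TON 23.4, TPNV 9.6, PAS 28.2 → max 28.2 km
Only Site 3 has all residuals ≈ 0.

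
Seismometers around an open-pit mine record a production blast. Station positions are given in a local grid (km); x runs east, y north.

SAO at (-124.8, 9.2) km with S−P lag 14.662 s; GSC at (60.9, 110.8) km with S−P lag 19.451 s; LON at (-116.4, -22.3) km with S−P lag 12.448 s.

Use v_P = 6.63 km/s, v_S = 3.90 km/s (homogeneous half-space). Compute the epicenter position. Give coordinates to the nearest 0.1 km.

Distance from S−P lag: d = Δt · v_P v_S / (v_P − v_S) = Δt · (6.63·3.90)/(6.63−3.90) ≈ 9.4714·Δt.
So d_SAO = 138.87, d_GSC = 184.23, d_LON = 117.90 km.
Circle about each station: (x + 124.8)² + (y − 9.2)² = 138.87²; (x − 60.9)² + (y − 110.8)² = 184.23²; (x + 116.4)² + (y + 22.3)² = 117.90².
Subtracting pairs of circle equations eliminates x²+y² and gives linear equations (the radical axes):
371.4 x + 203.2 y = -14330.05
16.8 x − 63.0 y = 3771.04
Solving the 2×2 system: x ≈ -5.1, y ≈ -61.2 km.

(-5.1, -61.2)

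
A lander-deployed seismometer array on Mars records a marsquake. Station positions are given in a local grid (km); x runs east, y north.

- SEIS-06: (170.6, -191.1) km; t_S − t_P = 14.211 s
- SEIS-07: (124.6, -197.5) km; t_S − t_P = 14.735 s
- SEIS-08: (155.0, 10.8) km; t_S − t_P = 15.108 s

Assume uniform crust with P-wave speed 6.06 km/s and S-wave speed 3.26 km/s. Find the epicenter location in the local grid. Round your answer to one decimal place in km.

x ≈ 142.0 km, y ≈ -95.0 km

Distance from S−P lag: d = Δt · v_P v_S / (v_P − v_S) = Δt · (6.06·3.26)/(6.06−3.26) ≈ 7.0556·Δt.
So d_SEIS-06 = 100.27, d_SEIS-07 = 103.96, d_SEIS-08 = 106.60 km.
Circle about each station: (x − 170.6)² + (y + 191.1)² = 100.27²; (x − 124.6)² + (y + 197.5)² = 103.96²; (x − 155.0)² + (y − 10.8)² = 106.60².
Subtracting the SEIS-06 equation from the SEIS-07 and SEIS-08 equations removes the quadratic terms:
-92.0 x − 12.8 y = -11845.77
-31.2 x + 403.8 y = -42791.42
Solving the 2×2 system: x ≈ 142.0, y ≈ -95.0 km.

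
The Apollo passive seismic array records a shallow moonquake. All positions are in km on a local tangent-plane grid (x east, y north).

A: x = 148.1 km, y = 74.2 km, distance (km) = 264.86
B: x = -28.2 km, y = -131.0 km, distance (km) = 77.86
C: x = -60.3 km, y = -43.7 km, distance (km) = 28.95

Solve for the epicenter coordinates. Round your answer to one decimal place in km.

(-74.9, -68.7)

Circle about each station: (x − 148.1)² + (y − 74.2)² = 264.86²; (x + 28.2)² + (y + 131.0)² = 77.86²; (x + 60.3)² + (y + 43.7)² = 28.95².
Subtracting pairs of circle equations eliminates x²+y² and gives linear equations (the radical axes):
-352.6 x − 410.4 y = 54605.63
-416.8 x − 235.8 y = 47419.25
Solving the 2×2 system: x ≈ -74.9, y ≈ -68.7 km.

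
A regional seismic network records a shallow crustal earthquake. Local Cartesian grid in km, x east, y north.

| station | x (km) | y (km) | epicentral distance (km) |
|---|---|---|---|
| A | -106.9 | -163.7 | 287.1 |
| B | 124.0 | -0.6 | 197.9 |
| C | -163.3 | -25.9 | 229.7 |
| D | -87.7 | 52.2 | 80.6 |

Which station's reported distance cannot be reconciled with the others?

Solve using three stations at a time. Using A, B, D (subtract circle equations pairwise → linear system) gives (x, y) ≈ (-36.8, 114.7).
Distances from that point to each station vs reported:
  A: calculated 287.1 vs reported 287.1 → residual 0.0 km
  B: calculated 197.9 vs reported 197.9 → residual 0.0 km
  C: calculated 189.1 vs reported 229.7 → residual 40.6 km
  D: calculated 80.6 vs reported 80.6 → residual 0.0 km
A, B, D are mutually consistent (residuals ≈ 0); C is off by 40.6 km.

C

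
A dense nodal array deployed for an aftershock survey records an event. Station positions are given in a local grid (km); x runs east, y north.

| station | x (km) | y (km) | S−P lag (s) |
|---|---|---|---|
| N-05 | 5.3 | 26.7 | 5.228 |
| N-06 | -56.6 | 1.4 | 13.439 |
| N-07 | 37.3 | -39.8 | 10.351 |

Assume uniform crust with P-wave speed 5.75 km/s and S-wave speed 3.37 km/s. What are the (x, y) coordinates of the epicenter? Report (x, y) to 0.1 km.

x ≈ 44.1 km, y ≈ 44.2 km

Distance from S−P lag: d = Δt · v_P v_S / (v_P − v_S) = Δt · (5.75·3.37)/(5.75−3.37) ≈ 8.1418·Δt.
So d_N-05 = 42.57, d_N-06 = 109.42, d_N-07 = 84.28 km.
Circle about each station: (x − 5.3)² + (y − 26.7)² = 42.57²; (x + 56.6)² + (y − 1.4)² = 109.42²; (x − 37.3)² + (y + 39.8)² = 84.28².
Subtracting the N-05 equation from the N-06 and N-07 equations removes the quadratic terms:
-123.8 x − 50.6 y = -7695.99
64.0 x − 133.0 y = -3056.56
Solving the 2×2 system: x ≈ 44.1, y ≈ 44.2 km.
Check against N-05 (with the unrounded x, y): √((x − 5.3)²+(y − 26.7)²) = 42.56 ≈ 42.57 km. ✓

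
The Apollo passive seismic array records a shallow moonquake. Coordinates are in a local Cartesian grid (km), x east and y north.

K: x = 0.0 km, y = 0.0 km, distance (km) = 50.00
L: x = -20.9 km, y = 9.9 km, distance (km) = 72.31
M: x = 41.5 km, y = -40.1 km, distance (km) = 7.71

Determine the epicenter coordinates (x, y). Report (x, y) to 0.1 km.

Circle about each station: x² + y² = 50.00²; (x + 20.9)² + (y − 9.9)² = 72.31²; (x − 41.5)² + (y + 40.1)² = 7.71².
Subtracting pairs of circle equations eliminates x²+y² and gives linear equations (the radical axes):
-41.8 x + 19.8 y = -2193.92
83.0 x − 80.2 y = 5770.82
Solving the 2×2 system: x ≈ 36.1, y ≈ -34.6 km.
Check against K (with the unrounded x, y): √(x²+y²) = 50.00 ≈ 50.00 km. ✓

36.1 km east, -34.6 km north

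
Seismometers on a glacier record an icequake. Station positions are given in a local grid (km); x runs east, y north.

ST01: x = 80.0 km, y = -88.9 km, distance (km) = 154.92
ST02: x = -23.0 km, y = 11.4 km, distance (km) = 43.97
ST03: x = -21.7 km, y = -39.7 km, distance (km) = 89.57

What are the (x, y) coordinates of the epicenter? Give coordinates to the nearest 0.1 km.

Circle about each station: (x − 80.0)² + (y + 88.9)² = 154.92²; (x + 23.0)² + (y − 11.4)² = 43.97²; (x + 21.7)² + (y + 39.7)² = 89.57².
Subtracting the ST01 equation from the ST02 and ST03 equations removes the quadratic terms:
-206.0 x + 200.6 y = 8422.60
-203.4 x + 98.4 y = 3721.19
Solving the 2×2 system: x ≈ 4.0, y ≈ 46.1 km.
Check against ST01 (with the unrounded x, y): √((x − 80.0)²+(y + 88.9)²) = 154.92 ≈ 154.92 km. ✓

(4.0, 46.1)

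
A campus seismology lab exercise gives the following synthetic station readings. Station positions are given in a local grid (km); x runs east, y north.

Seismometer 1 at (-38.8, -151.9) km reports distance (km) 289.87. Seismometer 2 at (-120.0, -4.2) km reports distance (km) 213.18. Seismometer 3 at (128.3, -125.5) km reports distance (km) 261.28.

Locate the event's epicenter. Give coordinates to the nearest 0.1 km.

x ≈ 50.4 km, y ≈ 123.9 km

Circle about each station: (x + 38.8)² + (y + 151.9)² = 289.87²; (x + 120.0)² + (y + 4.2)² = 213.18²; (x − 128.3)² + (y + 125.5)² = 261.28².
Subtracting the Seismometer 1 equation from the Seismometer 2 and Seismometer 3 equations removes the quadratic terms:
-162.4 x + 295.4 y = 28417.49
334.2 x + 52.8 y = 23389.47
Solving the 2×2 system: x ≈ 50.4, y ≈ 123.9 km.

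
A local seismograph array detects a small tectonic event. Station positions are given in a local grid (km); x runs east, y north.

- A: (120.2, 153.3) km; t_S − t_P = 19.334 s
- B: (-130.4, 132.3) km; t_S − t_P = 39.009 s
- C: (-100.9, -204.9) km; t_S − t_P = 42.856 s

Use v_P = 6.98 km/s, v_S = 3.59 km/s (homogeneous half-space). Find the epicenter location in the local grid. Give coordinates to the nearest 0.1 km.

(131.1, 10.8)

Distance from S−P lag: d = Δt · v_P v_S / (v_P − v_S) = Δt · (6.98·3.59)/(6.98−3.59) ≈ 7.3918·Δt.
So d_A = 142.91, d_B = 288.35, d_C = 316.78 km.
Circle about each station: (x − 120.2)² + (y − 153.3)² = 142.91²; (x + 130.4)² + (y − 132.3)² = 288.35²; (x + 100.9)² + (y + 204.9)² = 316.78².
Subtracting the A equation from the B and C equations removes the quadratic terms:
-501.2 x − 42.0 y = -66163.93
-442.2 x − 716.4 y = -65710.41
Solving the 2×2 system: x ≈ 131.1, y ≈ 10.8 km.
Check against A (with the unrounded x, y): √((x − 120.2)²+(y − 153.3)²) = 142.92 ≈ 142.91 km. ✓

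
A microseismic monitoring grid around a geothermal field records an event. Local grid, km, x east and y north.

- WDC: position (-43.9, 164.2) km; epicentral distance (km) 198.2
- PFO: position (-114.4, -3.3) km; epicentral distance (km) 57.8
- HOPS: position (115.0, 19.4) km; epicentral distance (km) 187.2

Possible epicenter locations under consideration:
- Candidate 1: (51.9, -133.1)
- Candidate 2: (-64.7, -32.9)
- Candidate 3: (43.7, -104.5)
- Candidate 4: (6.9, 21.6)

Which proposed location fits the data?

For each candidate, compare |candidate − station| to the reported distance:
Candidate 1: residuals WDC 114.2, PFO 153.2, HOPS 22.2 → max 153.2 km
Candidate 2: residuals WDC 0.0, PFO 0.0, HOPS 0.0 → max 0.0 km
Candidate 3: residuals WDC 84.4, PFO 129.9, HOPS 44.2 → max 129.9 km
Candidate 4: residuals WDC 46.8, PFO 66.0, HOPS 79.1 → max 79.1 km
Only Candidate 2 has all residuals ≈ 0.

Candidate 2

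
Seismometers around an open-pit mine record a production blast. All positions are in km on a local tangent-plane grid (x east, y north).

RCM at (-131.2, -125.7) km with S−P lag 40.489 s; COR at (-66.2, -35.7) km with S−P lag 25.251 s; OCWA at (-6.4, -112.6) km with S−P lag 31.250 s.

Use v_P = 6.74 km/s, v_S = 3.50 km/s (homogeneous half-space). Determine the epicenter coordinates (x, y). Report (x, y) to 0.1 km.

48.1 km east, 108.3 km north

Distance from S−P lag: d = Δt · v_P v_S / (v_P − v_S) = Δt · (6.74·3.50)/(6.74−3.50) ≈ 7.2809·Δt.
So d_RCM = 294.79, d_COR = 183.85, d_OCWA = 227.53 km.
Circle about each station: (x + 131.2)² + (y + 125.7)² = 294.79²; (x + 66.2)² + (y + 35.7)² = 183.85²; (x + 6.4)² + (y + 112.6)² = 227.53².
Subtracting the RCM equation from the COR and OCWA equations removes the quadratic terms:
130.0 x + 180.0 y = 25743.32
249.6 x + 26.2 y = 14837.03
Solving the 2×2 system: x ≈ 48.1, y ≈ 108.3 km.
Check against RCM (with the unrounded x, y): √((x + 131.2)²+(y + 125.7)²) = 294.78 ≈ 294.79 km. ✓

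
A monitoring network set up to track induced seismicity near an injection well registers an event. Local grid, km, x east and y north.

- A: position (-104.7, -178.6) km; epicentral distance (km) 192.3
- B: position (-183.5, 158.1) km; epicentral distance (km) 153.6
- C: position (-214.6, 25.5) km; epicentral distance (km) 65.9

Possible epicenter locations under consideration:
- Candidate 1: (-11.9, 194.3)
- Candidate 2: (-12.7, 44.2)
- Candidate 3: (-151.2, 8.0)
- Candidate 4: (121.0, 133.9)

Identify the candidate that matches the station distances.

For each candidate, compare |candidate − station| to the reported distance:
Candidate 1: residuals A 192.0, B 21.8, C 197.9 → max 197.9 km
Candidate 2: residuals A 48.7, B 51.7, C 136.9 → max 136.9 km
Candidate 3: residuals A 0.0, B 0.1, C 0.1 → max 0.1 km
Candidate 4: residuals A 193.2, B 151.9, C 286.8 → max 286.8 km
Only Candidate 3 has all residuals ≈ 0.

Candidate 3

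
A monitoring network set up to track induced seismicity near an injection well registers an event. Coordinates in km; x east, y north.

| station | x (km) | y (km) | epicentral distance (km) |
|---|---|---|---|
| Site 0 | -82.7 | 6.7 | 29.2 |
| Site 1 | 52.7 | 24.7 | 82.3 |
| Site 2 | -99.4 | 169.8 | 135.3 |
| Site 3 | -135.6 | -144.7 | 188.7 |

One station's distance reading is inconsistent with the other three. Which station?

Site 1

Solve using three stations at a time. Using Site 0, Site 2, Site 3 (subtract circle equations pairwise → linear system) gives (x, y) ≈ (-80.6, 35.8).
Distances from that point to each station vs reported:
  Site 0: calculated 29.2 vs reported 29.2 → residual 0.0 km
  Site 1: calculated 133.8 vs reported 82.3 → residual 51.5 km
  Site 2: calculated 135.3 vs reported 135.3 → residual 0.0 km
  Site 3: calculated 188.7 vs reported 188.7 → residual 0.0 km
Site 0, Site 2, Site 3 are mutually consistent (residuals ≈ 0); Site 1 is off by 51.5 km.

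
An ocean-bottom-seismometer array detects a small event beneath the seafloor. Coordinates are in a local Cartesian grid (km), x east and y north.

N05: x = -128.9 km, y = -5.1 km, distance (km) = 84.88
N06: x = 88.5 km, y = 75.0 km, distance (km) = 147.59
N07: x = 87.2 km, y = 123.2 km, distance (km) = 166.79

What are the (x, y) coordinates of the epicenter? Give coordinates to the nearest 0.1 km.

x ≈ -52.9 km, y ≈ 32.7 km

Circle about each station: (x + 128.9)² + (y + 5.1)² = 84.88²; (x − 88.5)² + (y − 75.0)² = 147.59²; (x − 87.2)² + (y − 123.2)² = 166.79².
Subtracting pairs of circle equations eliminates x²+y² and gives linear equations (the radical axes):
434.8 x + 160.2 y = -17762.16
432.2 x + 256.6 y = -14473.43
Solving the 2×2 system: x ≈ -52.9, y ≈ 32.7 km.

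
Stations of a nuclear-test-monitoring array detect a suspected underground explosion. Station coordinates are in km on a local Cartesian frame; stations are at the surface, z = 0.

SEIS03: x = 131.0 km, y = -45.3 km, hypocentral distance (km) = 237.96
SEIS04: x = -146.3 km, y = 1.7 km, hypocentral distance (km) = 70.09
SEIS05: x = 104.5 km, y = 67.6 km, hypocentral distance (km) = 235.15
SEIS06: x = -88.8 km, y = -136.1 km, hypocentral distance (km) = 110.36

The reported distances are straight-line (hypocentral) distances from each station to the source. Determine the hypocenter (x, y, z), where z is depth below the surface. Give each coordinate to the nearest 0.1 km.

x ≈ -103.1 km, y ≈ -34.8 km, depth ≈ 41.4 km

Each station gives a sphere (x−x_i)² + (y−y_i)² + z² = d_i² (stations at z=0).
Subtracting the SEIS03 sphere from SEIS04 and SEIS05: z² cancels, leaving linear equations in x and y:
-554.6 x + 94.0 y = 53905.84
-53.0 x + 225.8 y = -2393.64
Solving: x ≈ -103.096, y ≈ -34.799 km (keep extra digits for the depth step; rounded: -103.1, -34.8).
Then from the SEIS03 sphere: z² = 237.96² − (x − 131.0)² − (y + 45.3)² with x = -103.096, y = -34.799, so z ≈ 41.398 ≈ 41.4 km.
Check against SEIS06 (with the unrounded solution): distance 110.36 ≈ 110.36 km. ✓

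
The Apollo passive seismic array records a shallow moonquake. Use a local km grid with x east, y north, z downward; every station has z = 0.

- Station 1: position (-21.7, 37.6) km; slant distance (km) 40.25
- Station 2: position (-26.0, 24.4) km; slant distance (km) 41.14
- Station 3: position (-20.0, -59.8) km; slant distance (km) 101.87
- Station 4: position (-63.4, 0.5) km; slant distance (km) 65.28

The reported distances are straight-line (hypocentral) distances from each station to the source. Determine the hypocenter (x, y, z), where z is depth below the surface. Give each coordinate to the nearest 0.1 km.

x ≈ -24.0 km, y ≈ 33.8 km, depth ≈ 40.0 km

Each station gives a sphere (x−x_i)² + (y−y_i)² + z² = d_i² (stations at z=0).
Subtracting the Station 1 sphere from Station 2 and Station 3: z² cancels, leaving linear equations in x and y:
-8.6 x − 26.4 y = -685.73
3.4 x − 194.8 y = -6666.04
Solving: x ≈ -24.024, y ≈ 33.801 km (keep extra digits for the depth step; rounded: -24.0, 33.8).
Then from the Station 1 sphere: z² = 40.25² − (x + 21.7)² − (y − 37.6)² with x = -24.024, y = 33.801, so z ≈ 40.003 ≈ 40.0 km.
Check against Station 4 (with the unrounded solution): distance 65.27 ≈ 65.28 km. ✓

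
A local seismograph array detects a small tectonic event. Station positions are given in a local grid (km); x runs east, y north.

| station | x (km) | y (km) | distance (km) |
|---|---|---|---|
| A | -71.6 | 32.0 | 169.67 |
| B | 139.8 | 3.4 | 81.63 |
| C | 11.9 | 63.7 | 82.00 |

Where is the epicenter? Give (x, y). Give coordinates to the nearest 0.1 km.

x ≈ 93.6 km, y ≈ 70.7 km

Circle about each station: (x + 71.6)² + (y − 32.0)² = 169.67²; (x − 139.8)² + (y − 3.4)² = 81.63²; (x − 11.9)² + (y − 63.7)² = 82.00².
Subtracting the A equation from the B and C equations removes the quadratic terms:
422.8 x − 57.2 y = 35529.49
167.0 x + 63.4 y = 20112.65
Solving the 2×2 system: x ≈ 93.6, y ≈ 70.7 km.
Check against A (with the unrounded x, y): √((x + 71.6)²+(y − 32.0)²) = 169.67 ≈ 169.67 km. ✓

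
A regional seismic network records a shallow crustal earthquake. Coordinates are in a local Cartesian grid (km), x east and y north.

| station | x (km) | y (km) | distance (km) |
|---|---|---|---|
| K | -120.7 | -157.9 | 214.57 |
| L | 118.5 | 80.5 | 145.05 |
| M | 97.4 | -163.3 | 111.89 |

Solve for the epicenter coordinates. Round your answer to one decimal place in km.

x ≈ 67.8 km, y ≈ -55.4 km

Circle about each station: (x + 120.7)² + (y + 157.9)² = 214.57²; (x − 118.5)² + (y − 80.5)² = 145.05²; (x − 97.4)² + (y + 163.3)² = 111.89².
Subtracting pairs of circle equations eliminates x²+y² and gives linear equations (the radical axes):
478.4 x + 476.8 y = 6022.38
436.2 x − 10.8 y = 30173.66
Solving the 2×2 system: x ≈ 67.8, y ≈ -55.4 km.
Check against K (with the unrounded x, y): √((x + 120.7)²+(y + 157.9)²) = 214.57 ≈ 214.57 km. ✓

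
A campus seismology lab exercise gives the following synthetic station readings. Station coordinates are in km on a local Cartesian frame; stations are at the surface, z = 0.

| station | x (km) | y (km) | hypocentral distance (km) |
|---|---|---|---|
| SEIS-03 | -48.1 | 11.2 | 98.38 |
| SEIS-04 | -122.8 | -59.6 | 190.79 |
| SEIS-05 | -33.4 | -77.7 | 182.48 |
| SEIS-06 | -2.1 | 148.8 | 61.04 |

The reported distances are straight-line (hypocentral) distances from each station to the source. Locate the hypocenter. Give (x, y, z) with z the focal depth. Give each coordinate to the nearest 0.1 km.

Each station gives a sphere (x−x_i)² + (y−y_i)² + z² = d_i² (stations at z=0).
Subtracting the SEIS-03 sphere from SEIS-04 and SEIS-05: z² cancels, leaving linear equations in x and y:
-149.4 x − 141.6 y = -10529.25
29.4 x − 177.8 y = -18906.53
Solving: x ≈ -26.201, y ≈ 102.003 km (keep extra digits for the depth step; rounded: -26.2, 102.0).
Then from the SEIS-03 sphere: z² = 98.38² − (x + 48.1)² − (y − 11.2)² with x = -26.201, y = 102.003, so z ≈ 30.885 ≈ 30.9 km.

x ≈ -26.2 km, y ≈ 102.0 km, depth ≈ 30.9 km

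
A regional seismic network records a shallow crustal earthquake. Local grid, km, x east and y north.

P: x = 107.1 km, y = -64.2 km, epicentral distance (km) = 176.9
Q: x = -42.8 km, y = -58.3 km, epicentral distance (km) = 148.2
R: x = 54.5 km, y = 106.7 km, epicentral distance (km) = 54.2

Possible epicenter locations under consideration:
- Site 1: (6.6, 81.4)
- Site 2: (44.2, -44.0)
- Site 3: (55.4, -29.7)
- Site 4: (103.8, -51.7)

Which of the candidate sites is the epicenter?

For each candidate, compare |candidate − station| to the reported distance:
Site 1: residuals P 0.0, Q 0.0, R 0.0 → max 0.0 km
Site 2: residuals P 110.8, Q 60.0, R 96.9 → max 110.8 km
Site 3: residuals P 114.7, Q 45.9, R 82.2 → max 114.7 km
Site 4: residuals P 164.0, Q 1.5, R 111.7 → max 164.0 km
Only Site 1 has all residuals ≈ 0.

Site 1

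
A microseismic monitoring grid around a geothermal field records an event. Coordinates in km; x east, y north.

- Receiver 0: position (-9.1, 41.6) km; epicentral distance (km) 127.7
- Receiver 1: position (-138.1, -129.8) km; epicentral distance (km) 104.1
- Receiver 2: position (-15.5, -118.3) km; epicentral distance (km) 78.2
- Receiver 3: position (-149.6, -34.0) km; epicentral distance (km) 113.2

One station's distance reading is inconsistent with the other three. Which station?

Receiver 2

Solve using three stations at a time. Using Receiver 0, Receiver 1, Receiver 3 (subtract circle equations pairwise → linear system) gives (x, y) ≈ (-46.4, -80.5).
Distances from that point to each station vs reported:
  Receiver 0: calculated 127.7 vs reported 127.7 → residual 0.0 km
  Receiver 1: calculated 104.1 vs reported 104.1 → residual 0.0 km
  Receiver 2: calculated 48.8 vs reported 78.2 → residual 29.4 km
  Receiver 3: calculated 113.2 vs reported 113.2 → residual 0.0 km
Receiver 0, Receiver 1, Receiver 3 are mutually consistent (residuals ≈ 0); Receiver 2 is off by 29.4 km.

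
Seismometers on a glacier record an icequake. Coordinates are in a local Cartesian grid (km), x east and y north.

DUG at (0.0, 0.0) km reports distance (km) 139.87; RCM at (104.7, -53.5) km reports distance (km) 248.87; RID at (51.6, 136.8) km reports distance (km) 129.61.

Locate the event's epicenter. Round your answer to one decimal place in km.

x ≈ -76.5 km, y ≈ 117.1 km

Circle about each station: x² + y² = 139.87²; (x − 104.7)² + (y + 53.5)² = 248.87²; (x − 51.6)² + (y − 136.8)² = 129.61².
Subtracting the DUG equation from the RCM and RID equations removes the quadratic terms:
209.4 x − 107.0 y = -28548.32
103.2 x + 273.6 y = 24141.66
Solving the 2×2 system: x ≈ -76.5, y ≈ 117.1 km.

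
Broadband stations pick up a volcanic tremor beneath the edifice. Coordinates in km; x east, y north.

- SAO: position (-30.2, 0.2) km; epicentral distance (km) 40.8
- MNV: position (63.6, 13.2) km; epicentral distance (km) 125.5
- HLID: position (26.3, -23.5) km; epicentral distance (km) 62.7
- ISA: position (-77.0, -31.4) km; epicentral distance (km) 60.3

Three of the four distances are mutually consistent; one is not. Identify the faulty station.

Solve using three stations at a time. Using SAO, MNV, ISA (subtract circle equations pairwise → linear system) gives (x, y) ≈ (-61.2, 26.8).
Distances from that point to each station vs reported:
  SAO: calculated 40.8 vs reported 40.8 → residual 0.0 km
  MNV: calculated 125.5 vs reported 125.5 → residual 0.0 km
  HLID: calculated 100.9 vs reported 62.7 → residual 38.2 km
  ISA: calculated 60.3 vs reported 60.3 → residual 0.0 km
SAO, MNV, ISA are mutually consistent (residuals ≈ 0); HLID is off by 38.2 km.

HLID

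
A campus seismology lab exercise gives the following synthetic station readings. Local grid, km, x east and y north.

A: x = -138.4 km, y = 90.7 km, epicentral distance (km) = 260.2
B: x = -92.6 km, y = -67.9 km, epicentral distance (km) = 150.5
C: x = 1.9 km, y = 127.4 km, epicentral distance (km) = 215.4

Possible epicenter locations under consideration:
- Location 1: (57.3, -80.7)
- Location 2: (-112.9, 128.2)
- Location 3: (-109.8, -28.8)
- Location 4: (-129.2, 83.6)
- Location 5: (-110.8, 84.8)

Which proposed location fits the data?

For each candidate, compare |candidate − station| to the reported distance:
Location 1: residuals A 0.1, B 0.1, C 0.1 → max 0.1 km
Location 2: residuals A 214.9, B 46.6, C 100.6 → max 214.9 km
Location 3: residuals A 137.3, B 107.8, C 23.4 → max 137.3 km
Location 4: residuals A 248.6, B 5.4, C 77.2 → max 248.6 km
Location 5: residuals A 232.0, B 3.3, C 94.9 → max 232.0 km
Only Location 1 has all residuals ≈ 0.

Location 1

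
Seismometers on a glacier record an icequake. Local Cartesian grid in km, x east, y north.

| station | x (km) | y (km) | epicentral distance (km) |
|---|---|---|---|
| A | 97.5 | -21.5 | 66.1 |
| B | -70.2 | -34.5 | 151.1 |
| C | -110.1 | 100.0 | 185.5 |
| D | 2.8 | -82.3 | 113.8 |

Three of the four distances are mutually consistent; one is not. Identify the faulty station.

Solve using three stations at a time. Using A, B, C (subtract circle equations pairwise → linear system) gives (x, y) ≈ (63.8, 35.4).
Distances from that point to each station vs reported:
  A: calculated 66.1 vs reported 66.1 → residual 0.0 km
  B: calculated 151.1 vs reported 151.1 → residual 0.0 km
  C: calculated 185.5 vs reported 185.5 → residual 0.0 km
  D: calculated 132.5 vs reported 113.8 → residual 18.7 km
A, B, C are mutually consistent (residuals ≈ 0); D is off by 18.7 km.

D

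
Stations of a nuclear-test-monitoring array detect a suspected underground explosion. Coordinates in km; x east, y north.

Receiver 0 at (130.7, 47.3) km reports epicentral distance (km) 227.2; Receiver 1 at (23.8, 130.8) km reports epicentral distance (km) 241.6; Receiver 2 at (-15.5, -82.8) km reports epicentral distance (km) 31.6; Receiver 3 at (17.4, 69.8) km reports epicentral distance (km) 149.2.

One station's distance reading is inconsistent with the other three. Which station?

Solve using three stations at a time. Using Receiver 0, Receiver 1, Receiver 2 (subtract circle equations pairwise → linear system) gives (x, y) ≈ (-40.5, -102.1).
Distances from that point to each station vs reported:
  Receiver 0: calculated 227.2 vs reported 227.2 → residual 0.0 km
  Receiver 1: calculated 241.6 vs reported 241.6 → residual 0.0 km
  Receiver 2: calculated 31.6 vs reported 31.6 → residual 0.0 km
  Receiver 3: calculated 181.4 vs reported 149.2 → residual 32.2 km
Receiver 0, Receiver 1, Receiver 2 are mutually consistent (residuals ≈ 0); Receiver 3 is off by 32.2 km.

Receiver 3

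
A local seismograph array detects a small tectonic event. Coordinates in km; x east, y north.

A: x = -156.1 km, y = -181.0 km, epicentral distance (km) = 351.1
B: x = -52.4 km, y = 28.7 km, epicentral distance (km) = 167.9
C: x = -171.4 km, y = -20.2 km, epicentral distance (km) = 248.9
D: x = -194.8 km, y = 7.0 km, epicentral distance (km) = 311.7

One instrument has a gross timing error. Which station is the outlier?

Solve using three stations at a time. Using A, B, D (subtract circle equations pairwise → linear system) gives (x, y) ≈ (114.8, 42.2).
Distances from that point to each station vs reported:
  A: calculated 351.0 vs reported 351.1 → residual 0.1 km
  B: calculated 167.8 vs reported 167.9 → residual 0.1 km
  C: calculated 293.0 vs reported 248.9 → residual 44.1 km
  D: calculated 311.6 vs reported 311.7 → residual 0.1 km
A, B, D are mutually consistent (residuals ≈ 0); C is off by 44.1 km.

C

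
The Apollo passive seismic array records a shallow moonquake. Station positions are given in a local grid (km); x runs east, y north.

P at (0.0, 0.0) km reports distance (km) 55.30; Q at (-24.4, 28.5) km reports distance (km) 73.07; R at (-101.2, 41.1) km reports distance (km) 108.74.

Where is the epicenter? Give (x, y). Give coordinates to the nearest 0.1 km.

-33.5 km east, -44.0 km north

Circle about each station: x² + y² = 55.30²; (x + 24.4)² + (y − 28.5)² = 73.07²; (x + 101.2)² + (y − 41.1)² = 108.74².
Subtracting pairs of circle equations eliminates x²+y² and gives linear equations (the radical axes):
-48.8 x + 57.0 y = -873.52
-202.4 x + 82.2 y = 3164.35
Solving the 2×2 system: x ≈ -33.5, y ≈ -44.0 km.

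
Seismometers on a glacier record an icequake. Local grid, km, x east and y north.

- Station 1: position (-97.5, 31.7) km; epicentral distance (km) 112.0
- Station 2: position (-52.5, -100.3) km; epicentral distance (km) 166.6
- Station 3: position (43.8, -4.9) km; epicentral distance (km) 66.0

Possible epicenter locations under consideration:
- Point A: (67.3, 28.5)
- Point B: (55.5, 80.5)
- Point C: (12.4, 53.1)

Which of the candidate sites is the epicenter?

Point C

For each candidate, compare |candidate − station| to the reported distance:
Point A: residuals Station 1 52.8, Station 2 9.3, Station 3 25.2 → max 52.8 km
Point B: residuals Station 1 48.6, Station 2 44.0, Station 3 20.2 → max 48.6 km
Point C: residuals Station 1 0.0, Station 2 0.0, Station 3 0.0 → max 0.0 km
Only Point C has all residuals ≈ 0.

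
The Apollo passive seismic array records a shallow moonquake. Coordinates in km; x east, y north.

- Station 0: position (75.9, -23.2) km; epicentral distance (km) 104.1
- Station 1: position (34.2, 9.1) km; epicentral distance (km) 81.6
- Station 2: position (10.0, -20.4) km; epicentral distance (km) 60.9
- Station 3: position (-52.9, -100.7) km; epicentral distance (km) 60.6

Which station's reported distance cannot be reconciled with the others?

Solve using three stations at a time. Using Station 0, Station 1, Station 3 (subtract circle equations pairwise → linear system) gives (x, y) ≈ (-25.6, -46.5).
Distances from that point to each station vs reported:
  Station 0: calculated 104.1 vs reported 104.1 → residual 0.0 km
  Station 1: calculated 81.7 vs reported 81.6 → residual 0.1 km
  Station 2: calculated 44.1 vs reported 60.9 → residual 16.8 km
  Station 3: calculated 60.7 vs reported 60.6 → residual 0.1 km
Station 0, Station 1, Station 3 are mutually consistent (residuals ≈ 0); Station 2 is off by 16.8 km.

Station 2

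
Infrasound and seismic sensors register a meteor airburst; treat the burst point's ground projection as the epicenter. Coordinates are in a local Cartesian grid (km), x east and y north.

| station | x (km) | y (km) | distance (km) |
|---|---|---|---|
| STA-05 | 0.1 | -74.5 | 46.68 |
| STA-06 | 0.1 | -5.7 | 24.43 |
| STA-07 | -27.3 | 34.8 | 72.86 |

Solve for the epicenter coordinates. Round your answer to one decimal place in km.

x ≈ 8.6 km, y ≈ -28.6 km

Circle about each station: (x − 0.1)² + (y + 74.5)² = 46.68²; (x − 0.1)² + (y + 5.7)² = 24.43²; (x + 27.3)² + (y − 34.8)² = 72.86².
Subtracting pairs of circle equations eliminates x²+y² and gives linear equations (the radical axes):
0.0 x + 137.6 y = -3935.56
-54.8 x + 218.6 y = -6723.49
Solving the 2×2 system: x ≈ 8.6, y ≈ -28.6 km.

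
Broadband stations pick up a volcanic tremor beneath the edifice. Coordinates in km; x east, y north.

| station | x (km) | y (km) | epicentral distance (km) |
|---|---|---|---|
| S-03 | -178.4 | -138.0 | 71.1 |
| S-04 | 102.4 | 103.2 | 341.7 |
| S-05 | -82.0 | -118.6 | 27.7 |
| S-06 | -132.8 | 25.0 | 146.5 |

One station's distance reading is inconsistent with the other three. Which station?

Solve using three stations at a time. Using S-03, S-05, S-06 (subtract circle equations pairwise → linear system) gives (x, y) ≈ (-109.7, -119.7).
Distances from that point to each station vs reported:
  S-03: calculated 71.1 vs reported 71.1 → residual 0.0 km
  S-04: calculated 307.7 vs reported 341.7 → residual 34.0 km
  S-05: calculated 27.7 vs reported 27.7 → residual 0.0 km
  S-06: calculated 146.5 vs reported 146.5 → residual 0.0 km
S-03, S-05, S-06 are mutually consistent (residuals ≈ 0); S-04 is off by 34.0 km.

S-04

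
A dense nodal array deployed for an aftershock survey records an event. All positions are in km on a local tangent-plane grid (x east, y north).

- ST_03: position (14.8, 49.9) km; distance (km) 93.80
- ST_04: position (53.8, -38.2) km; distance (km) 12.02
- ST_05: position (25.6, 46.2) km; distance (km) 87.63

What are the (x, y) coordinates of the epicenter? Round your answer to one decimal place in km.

(41.9, -39.9)

Circle about each station: (x − 14.8)² + (y − 49.9)² = 93.80²; (x − 53.8)² + (y + 38.2)² = 12.02²; (x − 25.6)² + (y − 46.2)² = 87.63².
Subtracting the ST_03 equation from the ST_04 and ST_05 equations removes the quadratic terms:
78.0 x − 176.2 y = 10298.59
21.6 x − 7.4 y = 1200.17
Solving the 2×2 system: x ≈ 41.9, y ≈ -39.9 km.
Check against ST_03 (with the unrounded x, y): √((x − 14.8)²+(y − 49.9)²) = 93.80 ≈ 93.80 km. ✓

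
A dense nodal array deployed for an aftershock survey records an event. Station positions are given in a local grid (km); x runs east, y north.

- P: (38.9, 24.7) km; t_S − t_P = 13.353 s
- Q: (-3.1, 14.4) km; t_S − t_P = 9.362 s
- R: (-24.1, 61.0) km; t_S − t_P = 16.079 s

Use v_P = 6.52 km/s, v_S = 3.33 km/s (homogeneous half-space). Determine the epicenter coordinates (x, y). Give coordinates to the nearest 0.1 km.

Distance from S−P lag: d = Δt · v_P v_S / (v_P − v_S) = Δt · (6.52·3.33)/(6.52−3.33) ≈ 6.8061·Δt.
So d_P = 90.88, d_Q = 63.72, d_R = 109.44 km.
Circle about each station: (x − 38.9)² + (y − 24.7)² = 90.88²; (x + 3.1)² + (y − 14.4)² = 63.72²; (x + 24.1)² + (y − 61.0)² = 109.44².
Subtracting the P equation from the Q and R equations removes the quadratic terms:
-84.0 x − 20.6 y = 2292.61
-126.0 x + 72.6 y = -1539.43
Solving the 2×2 system: x ≈ -15.5, y ≈ -48.1 km.
Check against P (with the unrounded x, y): √((x − 38.9)²+(y − 24.7)²) = 90.88 ≈ 90.88 km. ✓

x ≈ -15.5 km, y ≈ -48.1 km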